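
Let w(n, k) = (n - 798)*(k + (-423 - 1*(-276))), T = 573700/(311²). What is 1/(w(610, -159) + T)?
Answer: 96721/5564739388 ≈ 1.7381e-5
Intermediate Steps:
T = 573700/96721 ≈ 5.9315
w(n, k) = (-798 + n)*(-147 + k) (w(n, k) = (-798 + n)*(k + (-423 + 276)) = (-798 + n)*(k - 147) = (-798 + n)*(-147 + k))
1/(w(610, -159) + T) = 1/((117306 - 798*(-159) - 147*610 - 159*610) + 573700/96721) = 1/((117306 + 126882 - 89670 - 96990) + 573700/96721) = 1/(57528 + 573700/96721) = 1/(5564739388/96721) = 96721/5564739388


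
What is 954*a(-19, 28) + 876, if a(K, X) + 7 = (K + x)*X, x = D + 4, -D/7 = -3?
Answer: 154470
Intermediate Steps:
D = 21 (D = -7*(-3) = 21)
x = 25 (x = 21 + 4 = 25)
a(K, X) = -7 + X*(25 + K) (a(K, X) = -7 + (K + 25)*X = -7 + (25 + K)*X = -7 + X*(25 + K))
954*a(-19, 28) + 876 = 954*(-7 + 25*28 - 19*28) + 876 = 954*(-7 + 700 - 532) + 876 = 954*161 + 876 = 153594 + 876 = 154470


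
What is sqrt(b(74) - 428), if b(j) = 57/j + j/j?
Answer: I*sqrt(2334034)/74 ≈ 20.645*I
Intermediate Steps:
b(j) = 1 + 57/j (b(j) = 57/j + 1 = 1 + 57/j)
sqrt(b(74) - 428) = sqrt((57 + 74)/74 - 428) = sqrt((1/74)*131 - 428) = sqrt(131/74 - 428) = sqrt(-31541/74) = I*sqrt(2334034)/74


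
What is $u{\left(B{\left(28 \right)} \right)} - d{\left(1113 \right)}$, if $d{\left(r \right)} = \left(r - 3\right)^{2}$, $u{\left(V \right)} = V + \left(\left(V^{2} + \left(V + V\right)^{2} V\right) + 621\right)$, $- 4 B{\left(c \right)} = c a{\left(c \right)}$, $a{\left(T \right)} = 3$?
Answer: $-1268103$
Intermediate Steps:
$B{\left(c \right)} = - \frac{3 c}{4}$ ($B{\left(c \right)} = - \frac{c 3}{4} = - \frac{3 c}{4}$)
$u{\left(V \right)} = 621 + V + V^{2} + 4 V^{3}$ ($u{\left(V \right)} = V + \left(\left(V^{2} + \left(2 V\right)^{2} V\right) + 621\right) = V + \left(\left(V^{2} + 4 V^{2} V\right) + 621\right) = V + \left(\left(V^{2} + 4 V^{3}\right) + 621\right) = V + \left(621 + V^{2} + 4 V^{3}\right) = 621 + V + V^{2} + 4 V^{3}$)
$d{\left(r \right)} = \left(-3 + r\right)^{2}$
$u{\left(B{\left(28 \right)} \right)} - d{\left(1113 \right)} = \left(621 - 21 + \left(\left(- \frac{3}{4}\right) 28\right)^{2} + 4 \left(\left(- \frac{3}{4}\right) 28\right)^{3}\right) - \left(-3 + 1113\right)^{2} = \left(621 - 21 + \left(-21\right)^{2} + 4 \left(-21\right)^{3}\right) - 1110^{2} = \left(621 - 21 + 441 + 4 \left(-9261\right)\right) - 1232100 = \left(621 - 21 + 441 - 37044\right) - 1232100 = -36003 - 1232100 = -1268103$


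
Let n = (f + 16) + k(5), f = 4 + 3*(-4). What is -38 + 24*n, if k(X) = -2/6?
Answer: 146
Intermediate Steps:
k(X) = -⅓ (k(X) = -2*⅙ = -⅓)
f = -8 (f = 4 - 12 = -8)
n = 23/3 (n = (-8 + 16) - ⅓ = 8 - ⅓ = 23/3 ≈ 7.6667)
-38 + 24*n = -38 + 24*(23/3) = -38 + 184 = 146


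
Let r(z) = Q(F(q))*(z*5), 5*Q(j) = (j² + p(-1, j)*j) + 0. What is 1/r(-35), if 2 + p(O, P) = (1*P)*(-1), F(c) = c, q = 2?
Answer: 1/140 ≈ 0.0071429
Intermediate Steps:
p(O, P) = -2 - P (p(O, P) = -2 + (1*P)*(-1) = -2 + P*(-1) = -2 - P)
Q(j) = j²/5 + j*(-2 - j)/5 (Q(j) = ((j² + (-2 - j)*j) + 0)/5 = ((j² + j*(-2 - j)) + 0)/5 = (j² + j*(-2 - j))/5 = j²/5 + j*(-2 - j)/5)
r(z) = -4*z (r(z) = (-⅖*2)*(z*5) = -4*z)
1/r(-35) = 1/(-4*(-35)) = 1/140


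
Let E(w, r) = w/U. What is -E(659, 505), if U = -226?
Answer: 659/226 ≈ 2.9159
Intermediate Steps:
E(w, r) = -w/226 (E(w, r) = w/(-226) = w*(-1/226) = -w/226)
-E(659, 505) = -(-1)*659/226 = -1*(-659/226) = 659/226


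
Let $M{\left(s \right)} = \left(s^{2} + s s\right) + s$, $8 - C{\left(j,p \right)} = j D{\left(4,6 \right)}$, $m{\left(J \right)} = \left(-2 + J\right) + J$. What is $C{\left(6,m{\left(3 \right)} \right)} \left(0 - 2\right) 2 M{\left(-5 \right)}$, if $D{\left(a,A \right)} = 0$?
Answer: $-1440$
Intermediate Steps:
$m{\left(J \right)} = -2 + 2 J$
$C{\left(j,p \right)} = 8$ ($C{\left(j,p \right)} = 8 - j 0 = 8 - 0 = 8 + 0 = 8$)
$M{\left(s \right)} = s + 2 s^{2}$ ($M{\left(s \right)} = \left(s^{2} + s^{2}\right) + s = 2 s^{2} + s = s + 2 s^{2}$)
$C{\left(6,m{\left(3 \right)} \right)} \left(0 - 2\right) 2 M{\left(-5 \right)} = 8 \left(0 - 2\right) 2 \left(- 5 \left(1 + 2 \left(-5\right)\right)\right) = 8 \left(\left(-2\right) 2\right) \left(- 5 \left(1 - 10\right)\right) = 8 \left(-4\right) \left(\left(-5\right) \left(-9\right)\right) = \left(-32\right) 45 = -1440$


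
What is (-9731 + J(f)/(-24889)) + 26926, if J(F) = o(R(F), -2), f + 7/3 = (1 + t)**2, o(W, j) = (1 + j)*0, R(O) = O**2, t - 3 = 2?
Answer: 17195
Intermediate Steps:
t = 5 (t = 3 + 2 = 5)
o(W, j) = 0
f = 101/3 (f = -7/3 + (1 + 5)**2 = -7/3 + 6**2 = -7/3 + 36 = 101/3 ≈ 33.667)
J(F) = 0
(-9731 + J(f)/(-24889)) + 26926 = (-9731 + 0/(-24889)) + 26926 = (-9731 + 0*(-1/24889)) + 26926 = (-9731 + 0) + 26926 = -9731 + 26926 = 17195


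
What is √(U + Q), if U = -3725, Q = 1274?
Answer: I*√2451 ≈ 49.508*I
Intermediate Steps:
√(U + Q) = √(-3725 + 1274) = √(-2451) = I*√2451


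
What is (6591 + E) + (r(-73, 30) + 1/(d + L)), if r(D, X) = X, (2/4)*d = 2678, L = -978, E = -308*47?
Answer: -34389189/4378 ≈ -7855.0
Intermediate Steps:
E = -14476
d = 5356 (d = 2*2678 = 5356)
(6591 + E) + (r(-73, 30) + 1/(d + L)) = (6591 - 14476) + (30 + 1/(5356 - 978)) = -7885 + (30 + 1/4378) = -7885 + 131341/4378 = -34389189/4378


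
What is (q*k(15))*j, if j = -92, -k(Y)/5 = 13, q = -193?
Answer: -1154140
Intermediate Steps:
k(Y) = -65 (k(Y) = -5*13 = -65)
(q*k(15))*j = -193*(-65)*(-92) = 12545*(-92) = -1154140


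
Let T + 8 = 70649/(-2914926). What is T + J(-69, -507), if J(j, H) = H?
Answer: -1501257539/2914926 ≈ -515.02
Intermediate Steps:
T = -23390057/2914926 (T = -8 + 70649/(-2914926) = -8 + 70649*(-1/2914926) = -8 - 70649/2914926 = -23390057/2914926 ≈ -8.0242)
T + J(-69, -507) = -23390057/2914926 - 507 = -1501257539/2914926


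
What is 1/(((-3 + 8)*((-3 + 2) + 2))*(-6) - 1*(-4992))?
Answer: 1/4962 ≈ 0.00020153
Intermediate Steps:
1/(((-3 + 8)*((-3 + 2) + 2))*(-6) - 1*(-4992)) = 1/((5*(-1 + 2))*(-6) + 4992) = 1/((5*1)*(-6) + 4992) = 1/(5*(-6) + 4992) = 1/(-30 + 4992) = 1/4962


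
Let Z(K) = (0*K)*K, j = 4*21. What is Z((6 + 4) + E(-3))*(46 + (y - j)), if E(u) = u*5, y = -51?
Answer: 0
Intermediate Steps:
E(u) = 5*u
j = 84
Z(K) = 0 (Z(K) = 0*K = 0)
Z((6 + 4) + E(-3))*(46 + (y - j)) = 0*(46 + (-51 - 1*84)) = 0*(46 + (-51 - 84)) = 0*(46 - 135) = 0*(-89) = 0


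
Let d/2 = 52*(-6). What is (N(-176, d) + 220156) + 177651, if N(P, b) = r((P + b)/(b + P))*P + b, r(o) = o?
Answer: 397007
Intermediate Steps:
d = -624 (d = 2*(52*(-6)) = 2*(-312) = -624)
N(P, b) = P + b (N(P, b) = ((P + b)/(b + P))*P + b = ((P + b)/(P + b))*P + b = 1*P + b = P + b)
(N(-176, d) + 220156) + 177651 = ((-176 - 624) + 220156) + 177651 = (-800 + 220156) + 177651 = 219356 + 177651 = 397007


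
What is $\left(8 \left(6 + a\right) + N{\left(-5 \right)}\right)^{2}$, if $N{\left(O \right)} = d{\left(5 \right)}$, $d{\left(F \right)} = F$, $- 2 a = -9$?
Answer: $7921$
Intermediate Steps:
$a = \frac{9}{2}$ ($a = \left(- \frac{1}{2}\right) \left(-9\right) = \frac{9}{2} \approx 4.5$)
$N{\left(O \right)} = 5$
$\left(8 \left(6 + a\right) + N{\left(-5 \right)}\right)^{2} = \left(8 \left(6 + \frac{9}{2}\right) + 5\right)^{2} = \left(8 \cdot \frac{21}{2} + 5\right)^{2} = \left(84 + 5\right)^{2} = 89^{2} = 7921$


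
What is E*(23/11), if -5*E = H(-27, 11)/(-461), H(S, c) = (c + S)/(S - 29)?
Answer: 46/177485 ≈ 0.00025918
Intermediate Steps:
H(S, c) = (S + c)/(-29 + S)
E = 2/16135 (E = -(-27 + 11)/(-29 - 27)/(5*(-461)) = --16/(-56)*(-1)/(5*461) = -(-1/56*(-16))*(-1)/(5*461) = -2*(-1)/(35*461) = -1/5*(-2/3227) = 2/16135 ≈ 0.00012395)
E*(23/11) = 2*(23/11)/16135 = 2*(23*(1/11))/16135 = (2/16135)*(23/11) = 46/177485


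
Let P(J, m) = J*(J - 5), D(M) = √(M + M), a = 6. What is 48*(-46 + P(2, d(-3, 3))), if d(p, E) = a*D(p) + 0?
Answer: -2496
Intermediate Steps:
D(M) = √2*√M (D(M) = √(2*M) = √2*√M)
d(p, E) = 6*√2*√p (d(p, E) = 6*(√2*√p) + 0 = 6*√2*√p + 0 = 6*√2*√p)
P(J, m) = J*(-5 + J)
48*(-46 + P(2, d(-3, 3))) = 48*(-46 + 2*(-5 + 2)) = 48*(-46 + 2*(-3)) = 48*(-46 - 6) = 48*(-52) = -2496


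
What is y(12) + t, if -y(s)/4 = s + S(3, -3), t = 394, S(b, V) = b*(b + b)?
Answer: 274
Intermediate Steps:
S(b, V) = 2*b² (S(b, V) = b*(2*b) = 2*b²)
y(s) = -72 - 4*s (y(s) = -4*(s + 2*3²) = -4*(s + 2*9) = -4*(s + 18) = -4*(18 + s) = -72 - 4*s)
y(12) + t = (-72 - 4*12) + 394 = (-72 - 48) + 394 = -120 + 394 = 274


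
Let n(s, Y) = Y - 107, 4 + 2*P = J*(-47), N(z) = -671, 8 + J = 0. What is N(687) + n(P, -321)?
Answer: -1099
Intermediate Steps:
J = -8 (J = -8 + 0 = -8)
P = 186 (P = -2 + (-8*(-47))/2 = -2 + (½)*376 = -2 + 188 = 186)
n(s, Y) = -107 + Y
N(687) + n(P, -321) = -671 + (-107 - 321) = -671 - 428 = -1099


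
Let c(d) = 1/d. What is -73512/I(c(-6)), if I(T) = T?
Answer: 441072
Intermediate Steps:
-73512/I(c(-6)) = -73512/(1/(-6)) = -73512/(-⅙) = -73512*(-6) = 441072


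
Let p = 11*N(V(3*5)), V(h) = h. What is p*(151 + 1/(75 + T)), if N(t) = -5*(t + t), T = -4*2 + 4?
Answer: -17691300/71 ≈ -2.4917e+5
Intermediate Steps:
T = -4 (T = -8 + 4 = -4)
N(t) = -10*t
p = -1650 (p = 11*(-30*5) = 11*(-10*15) = 11*(-150) = -1650)
p*(151 + 1/(75 + T)) = -1650*(151 + 1/(75 - 4)) = -1650*(151 + 1/71) = -1650*10722/71 = -17691300/71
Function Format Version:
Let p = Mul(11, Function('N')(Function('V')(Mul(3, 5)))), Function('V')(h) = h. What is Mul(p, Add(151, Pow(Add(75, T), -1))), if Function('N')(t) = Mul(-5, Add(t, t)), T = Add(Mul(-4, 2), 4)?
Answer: Rational(-17691300, 71) ≈ -2.4917e+5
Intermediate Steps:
T = -4 (T = Add(-8, 4) = -4)
Function('N')(t) = Mul(-10, t) (Function('N')(t) = Mul(-5, Mul(2, t)) = Mul(-10, t))
p = -1650 (p = Mul(11, Mul(-10, Mul(3, 5))) = Mul(11, Mul(-10, 15)) = Mul(11, -150) = -1650)
Mul(p, Add(151, Pow(Add(75, T), -1))) = Mul(-1650, Add(151, Pow(Add(75, -4), -1))) = Mul(-1650, Add(151, Pow(71, -1))) = Mul(-1650, Add(151, Rational(1, 71))) = Mul(-1650, Rational(10722, 71)) = Rational(-17691300, 71)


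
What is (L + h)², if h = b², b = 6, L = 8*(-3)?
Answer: 144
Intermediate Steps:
L = -24
h = 36 (h = 6² = 36)
(L + h)² = (-24 + 36)² = 12² = 144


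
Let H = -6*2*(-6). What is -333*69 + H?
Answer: -22905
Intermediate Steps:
H = 72 (H = -12*(-6) = 72)
-333*69 + H = -333*69 + 72 = -22977 + 72 = -22905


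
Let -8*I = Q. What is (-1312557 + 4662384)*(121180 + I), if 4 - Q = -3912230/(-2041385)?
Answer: 662929430433985143/1633108 ≈ 4.0593e+11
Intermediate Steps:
Q = 850662/408277 (Q = 4 - (-3912230)/(-2041385) = 4 - (-3912230)*(-1)/2041385 = 4 - 1*782446/408277 = 4 - 782446/408277 = 850662/408277 ≈ 2.0835)
I = -425331/1633108 (I = -1/8*850662/408277 = -425331/1633108 ≈ -0.26044)
(-1312557 + 4662384)*(121180 + I) = (-1312557 + 4662384)*(121180 - 425331/1633108) = 3349827*(197899602109/1633108) = 662929430433985143/1633108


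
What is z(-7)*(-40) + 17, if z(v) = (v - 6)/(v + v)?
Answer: -141/7 ≈ -20.143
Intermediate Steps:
z(v) = (-6 + v)/(2*v) (z(v) = (-6 + v)/((2*v)) = (-6 + v)*(1/(2*v)) = (-6 + v)/(2*v))
z(-7)*(-40) + 17 = ((1/2)*(-6 - 7)/(-7))*(-40) + 17 = ((1/2)*(-1/7)*(-13))*(-40) + 17 = (13/14)*(-40) + 17 = -260/7 + 17 = -141/7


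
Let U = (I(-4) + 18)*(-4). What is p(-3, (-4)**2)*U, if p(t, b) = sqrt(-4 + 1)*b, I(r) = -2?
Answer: -1024*I*sqrt(3) ≈ -1773.6*I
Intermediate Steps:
p(t, b) = I*b*sqrt(3) (p(t, b) = sqrt(-3)*b = (I*sqrt(3))*b = I*b*sqrt(3))
U = -64 (U = (-2 + 18)*(-4) = 16*(-4) = -64)
p(-3, (-4)**2)*U = (I*(-4)**2*sqrt(3))*(-64) = (I*16*sqrt(3))*(-64) = (16*I*sqrt(3))*(-64) = -1024*I*sqrt(3)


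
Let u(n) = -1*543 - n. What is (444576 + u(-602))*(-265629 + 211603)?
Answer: -24021850510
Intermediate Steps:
u(n) = -543 - n
(444576 + u(-602))*(-265629 + 211603) = (444576 + (-543 - 1*(-602)))*(-265629 + 211603) = (444576 + (-543 + 602))*(-54026) = (444576 + 59)*(-54026) = 444635*(-54026) = -24021850510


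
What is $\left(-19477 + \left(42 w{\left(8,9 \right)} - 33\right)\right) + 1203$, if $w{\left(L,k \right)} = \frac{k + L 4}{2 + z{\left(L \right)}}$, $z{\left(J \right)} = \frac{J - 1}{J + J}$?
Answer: $- \frac{228807}{13} \approx -17601.0$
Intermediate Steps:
$z{\left(J \right)} = \frac{-1 + J}{2 J}$
$w{\left(L,k \right)} = \frac{k + 4 L}{2 + \frac{-1 + L}{2 L}}$ ($w{\left(L,k \right)} = \frac{k + L 4}{2 + \frac{-1 + L}{2 L}} = \frac{k + 4 L}{2 + \frac{-1 + L}{2 L}}$)
$\left(-19477 + \left(42 w{\left(8,9 \right)} - 33\right)\right) + 1203 = \left(-19477 - \left(33 - 42 \cdot 2 \cdot 8 \frac{1}{-1 + 5 \cdot 8} \left(9 + 4 \cdot 8\right)\right)\right) + 1203 = \left(-19477 - \left(33 - 42 \cdot 2 \cdot 8 \frac{1}{-1 + 40} \left(9 + 32\right)\right)\right) + 1203 = \left(-19477 - \left(33 - 42 \cdot 2 \cdot 8 \cdot \frac{1}{39} \cdot 41\right)\right) + 1203 = \left(-19477 + \left(42 \cdot \frac{656}{39} - 33\right)\right) + 1203 = \left(-19477 + \left(\frac{9184}{13} - 33\right)\right) + 1203 = \left(-19477 + \frac{8755}{13}\right) + 1203 = - \frac{244446}{13} + 1203 = - \frac{228807}{13}$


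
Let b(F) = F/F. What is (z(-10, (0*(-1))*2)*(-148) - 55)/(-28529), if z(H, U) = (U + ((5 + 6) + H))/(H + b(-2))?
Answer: 347/256761 ≈ 0.0013515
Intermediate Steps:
b(F) = 1
z(H, U) = (11 + H + U)/(1 + H) (z(H, U) = (U + ((5 + 6) + H))/(H + 1) = (U + (11 + H))/(1 + H) = (11 + H + U)/(1 + H))
(z(-10, (0*(-1))*2)*(-148) - 55)/(-28529) = (((11 - 10 + (0*(-1))*2)/(1 - 10))*(-148) - 55)/(-28529) = (((11 - 10 + 0*2)/(-9))*(-148) - 55)*(-1/28529) = (-(11 - 10 + 0)/9*(-148) - 55)*(-1/28529) = (-1/9*1*(-148) - 55)*(-1/28529) = (-1/9*(-148) - 55)*(-1/28529) = (148/9 - 55)*(-1/28529) = -347/9*(-1/28529) = 347/256761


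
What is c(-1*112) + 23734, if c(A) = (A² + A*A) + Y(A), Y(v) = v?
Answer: 48710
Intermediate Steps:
c(A) = A + 2*A² (c(A) = (A² + A*A) + A = (A² + A²) + A = 2*A² + A = A + 2*A²)
c(-1*112) + 23734 = (-1*112)*(1 + 2*(-1*112)) + 23734 = -112*(1 + 2*(-112)) + 23734 = -112*(1 - 224) + 23734 = -112*(-223) + 23734 = 24976 + 23734 = 48710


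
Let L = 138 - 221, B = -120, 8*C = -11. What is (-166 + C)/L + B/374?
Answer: 210553/124168 ≈ 1.6957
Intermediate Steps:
C = -11/8 (C = (1/8)*(-11) = -11/8 ≈ -1.3750)
L = -83
(-166 + C)/L + B/374 = (-166 - 11/8)/(-83) - 120/374 = -1339/8*(-1/83) - 120*1/374 = 1339/664 - 60/187 = 210553/124168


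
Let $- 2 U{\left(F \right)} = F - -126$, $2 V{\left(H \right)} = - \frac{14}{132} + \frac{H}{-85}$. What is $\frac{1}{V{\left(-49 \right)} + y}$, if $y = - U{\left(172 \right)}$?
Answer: $\frac{11220}{1674419} \approx 0.0067008$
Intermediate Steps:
$V{\left(H \right)} = - \frac{7}{132} - \frac{H}{170}$ ($V{\left(H \right)} = \frac{- \frac{14}{132} + \frac{H}{-85}}{2} = \frac{\left(-14\right) \frac{1}{132} + H \left(- \frac{1}{85}\right)}{2} = \frac{- \frac{7}{66} - \frac{H}{85}}{2} = - \frac{7}{132} - \frac{H}{170}$)
$U{\left(F \right)} = -63 - \frac{F}{2}$ ($U{\left(F \right)} = - \frac{F - -126}{2} = - \frac{F + 126}{2} = - \frac{126 + F}{2} = -63 - \frac{F}{2}$)
$y = 149$ ($y = - (-63 - 86) = \left(-1\right) \left(-149\right) = 149$)
$\frac{1}{V{\left(-49 \right)} + y} = \frac{1}{\left(- \frac{7}{132} - - \frac{49}{170}\right) + 149} = \frac{1}{\left(- \frac{7}{132} + \frac{49}{170}\right) + 149} = \frac{1}{\frac{2639}{11220} + 149} = \frac{1}{\frac{1674419}{11220}} = \frac{11220}{1674419}$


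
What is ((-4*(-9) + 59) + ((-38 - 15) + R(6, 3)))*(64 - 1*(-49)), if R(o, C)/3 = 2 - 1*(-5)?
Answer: 7119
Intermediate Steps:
R(o, C) = 21 (R(o, C) = 3*(2 - 1*(-5)) = 3*(2 + 5) = 3*7 = 21)
((-4*(-9) + 59) + ((-38 - 15) + R(6, 3)))*(64 - 1*(-49)) = ((-4*(-9) + 59) + ((-38 - 15) + 21))*(64 - 1*(-49)) = ((36 + 59) + (-53 + 21))*(64 + 49) = (95 - 32)*113 = 63*113 = 7119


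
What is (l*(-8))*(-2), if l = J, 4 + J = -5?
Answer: -144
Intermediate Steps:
J = -9 (J = -4 - 5 = -9)
l = -9
(l*(-8))*(-2) = -9*(-8)*(-2) = 72*(-2) = -144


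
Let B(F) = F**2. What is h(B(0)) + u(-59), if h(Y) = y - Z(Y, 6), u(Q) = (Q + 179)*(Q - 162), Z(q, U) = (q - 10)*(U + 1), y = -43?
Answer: -26493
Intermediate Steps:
Z(q, U) = (1 + U)*(-10 + q) (Z(q, U) = (-10 + q)*(1 + U) = (1 + U)*(-10 + q))
u(Q) = (-162 + Q)*(179 + Q) (u(Q) = (179 + Q)*(-162 + Q) = (-162 + Q)*(179 + Q))
h(Y) = 27 - 7*Y (h(Y) = -43 - (-10 + Y - 10*6 + 6*Y) = -43 - (-10 + Y - 60 + 6*Y) = -43 - (-70 + 7*Y) = -43 + (70 - 7*Y) = 27 - 7*Y)
h(B(0)) + u(-59) = (27 - 7*0**2) + (-28998 + (-59)**2 + 17*(-59)) = (27 - 7*0) + (-28998 + 3481 - 1003) = (27 + 0) - 26520 = 27 - 26520 = -26493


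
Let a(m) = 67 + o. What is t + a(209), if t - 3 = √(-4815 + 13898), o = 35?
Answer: 105 + √9083 ≈ 200.30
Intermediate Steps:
a(m) = 102 (a(m) = 67 + 35 = 102)
t = 3 + √9083 (t = 3 + √(-4815 + 13898) = 3 + √9083 ≈ 98.305)
t + a(209) = (3 + √9083) + 102 = 105 + √9083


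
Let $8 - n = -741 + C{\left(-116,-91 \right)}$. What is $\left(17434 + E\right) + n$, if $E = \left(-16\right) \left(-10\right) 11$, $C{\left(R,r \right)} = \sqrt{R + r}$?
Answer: $19943 - 3 i \sqrt{23} \approx 19943.0 - 14.387 i$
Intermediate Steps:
$E = 1760$ ($E = 160 \cdot 11 = 1760$)
$n = 749 - 3 i \sqrt{23}$ ($n = 8 - \left(-741 + \sqrt{-116 - 91}\right) = 8 - \left(-741 + \sqrt{-207}\right) = 8 - \left(-741 + 3 i \sqrt{23}\right) = 8 + \left(741 - 3 i \sqrt{23}\right) = 749 - 3 i \sqrt{23} \approx 749.0 - 14.387 i$)
$\left(17434 + E\right) + n = \left(17434 + 1760\right) + \left(749 - 3 i \sqrt{23}\right) = 19194 + \left(749 - 3 i \sqrt{23}\right) = 19943 - 3 i \sqrt{23}$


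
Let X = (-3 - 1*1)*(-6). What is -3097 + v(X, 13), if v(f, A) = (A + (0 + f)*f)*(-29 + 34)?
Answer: -152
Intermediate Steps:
X = 24 (X = (-3 - 1)*(-6) = -4*(-6) = 24)
v(f, A) = 5*A + 5*f² (v(f, A) = (A + f*f)*5 = (A + f²)*5 = 5*A + 5*f²)
-3097 + v(X, 13) = -3097 + (5*13 + 5*24²) = -3097 + (65 + 5*576) = -3097 + (65 + 2880) = -3097 + 2945 = -152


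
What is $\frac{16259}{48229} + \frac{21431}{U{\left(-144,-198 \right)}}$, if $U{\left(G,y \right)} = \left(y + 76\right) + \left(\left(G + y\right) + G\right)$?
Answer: $- \frac{1023710227}{29323232} \approx -34.911$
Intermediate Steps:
$U{\left(G,y \right)} = 76 + 2 G + 2 y$ ($U{\left(G,y \right)} = \left(76 + y\right) + \left(y + 2 G\right) = 76 + 2 G + 2 y$)
$\frac{16259}{48229} + \frac{21431}{U{\left(-144,-198 \right)}} = \frac{16259}{48229} + \frac{21431}{76 + 2 \left(-144\right) + 2 \left(-198\right)} = 16259 \cdot \frac{1}{48229} + \frac{21431}{76 - 288 - 396} = \frac{16259}{48229} + \frac{21431}{-608} = \frac{16259}{48229} + 21431 \left(- \frac{1}{608}\right) = \frac{16259}{48229} - \frac{21431}{608} = - \frac{1023710227}{29323232}$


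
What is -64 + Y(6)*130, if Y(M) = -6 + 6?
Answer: -64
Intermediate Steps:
Y(M) = 0
-64 + Y(6)*130 = -64 + 0*130 = -64 + 0 = -64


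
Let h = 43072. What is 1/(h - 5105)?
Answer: 1/37967 ≈ 2.6339e-5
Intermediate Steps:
1/(h - 5105) = 1/(43072 - 5105) = 1/37967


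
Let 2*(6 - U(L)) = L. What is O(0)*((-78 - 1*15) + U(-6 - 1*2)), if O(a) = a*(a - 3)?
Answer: 0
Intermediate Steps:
O(a) = a*(-3 + a)
U(L) = 6 - L/2
O(0)*((-78 - 1*15) + U(-6 - 1*2)) = (0*(-3 + 0))*((-78 - 1*15) + (6 - (-6 - 1*2)/2)) = (0*(-3))*((-78 - 15) + (6 - (-6 - 2)/2)) = 0*(-93 + (6 - ½*(-8))) = 0*(-93 + (6 + 4)) = 0*(-93 + 10) = 0*(-83) = 0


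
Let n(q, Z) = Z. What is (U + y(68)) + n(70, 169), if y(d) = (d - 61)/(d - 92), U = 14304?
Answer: 347345/24 ≈ 14473.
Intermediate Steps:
y(d) = (-61 + d)/(-92 + d)
(U + y(68)) + n(70, 169) = (14304 + (-61 + 68)/(-92 + 68)) + 169 = (14304 + 7/(-24)) + 169 = (14304 - 1/24*7) + 169 = (14304 - 7/24) + 169 = 343289/24 + 169 = 347345/24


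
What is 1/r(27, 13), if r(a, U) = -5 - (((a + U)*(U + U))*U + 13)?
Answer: -1/13538 ≈ -7.3866e-5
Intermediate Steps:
r(a, U) = -18 - 2*U²*(U + a) (r(a, U) = -5 - (((U + a)*(2*U))*U + 13) = -5 - ((2*U*(U + a))*U + 13) = -5 - (2*U²*(U + a) + 13) = -5 - (13 + 2*U²*(U + a)) = -5 + (-13 - 2*U²*(U + a)) = -18 - 2*U²*(U + a))
1/r(27, 13) = 1/(-18 - 2*13³ - 2*27*13²) = 1/(-18 - 2*2197 - 2*27*169) = 1/(-18 - 4394 - 9126) = 1/(-13538) = -1/13538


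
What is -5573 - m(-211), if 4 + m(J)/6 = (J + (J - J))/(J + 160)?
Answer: -94755/17 ≈ -5573.8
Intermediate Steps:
m(J) = -24 + 6*J/(160 + J) (m(J) = -24 + 6*((J + (J - J))/(J + 160)) = -24 + 6*((J + 0)/(160 + J)) = -24 + 6*(J/(160 + J)) = -24 + 6*J/(160 + J))
-5573 - m(-211) = -5573 - 6*(-640 - 3*(-211))/(160 - 211) = -5573 - 6*(-640 + 633)/(-51) = -5573 - 6*(-1)*(-7)/51 = -5573 - 1*14/17 = -5573 - 14/17 = -94755/17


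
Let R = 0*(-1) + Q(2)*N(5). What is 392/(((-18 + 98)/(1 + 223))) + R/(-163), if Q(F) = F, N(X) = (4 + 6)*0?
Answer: 5488/5 ≈ 1097.6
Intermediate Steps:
N(X) = 0 (N(X) = 10*0 = 0)
R = 0 (R = 0*(-1) + 2*0 = 0 + 0 = 0)
392/(((-18 + 98)/(1 + 223))) + R/(-163) = 392/(((-18 + 98)/(1 + 223))) + 0/(-163) = 392/((80/224)) + 0*(-1/163) = 392/((80*(1/224))) + 0 = 392/(5/14) + 0 = 392*(14/5) + 0 = 5488/5 + 0 = 5488/5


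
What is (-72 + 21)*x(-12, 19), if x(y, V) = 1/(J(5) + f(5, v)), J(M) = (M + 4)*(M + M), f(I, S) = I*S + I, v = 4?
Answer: -51/115 ≈ -0.44348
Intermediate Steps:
f(I, S) = I + I*S
J(M) = 2*M*(4 + M) (J(M) = (4 + M)*(2*M) = 2*M*(4 + M))
x(y, V) = 1/115 (x(y, V) = 1/(2*5*(4 + 5) + 5*(1 + 4)) = 1/(2*5*9 + 5*5) = 1/(90 + 25) = 1/115)
(-72 + 21)*x(-12, 19) = (-72 + 21)*(1/115) = -51*1/115 = -51/115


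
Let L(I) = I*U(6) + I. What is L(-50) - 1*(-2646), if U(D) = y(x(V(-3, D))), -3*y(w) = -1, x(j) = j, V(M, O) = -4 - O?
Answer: 7738/3 ≈ 2579.3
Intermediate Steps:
y(w) = 1/3 (y(w) = -1/3*(-1) = 1/3)
U(D) = 1/3
L(I) = 4*I/3 (L(I) = I*(1/3) + I = I/3 + I = 4*I/3)
L(-50) - 1*(-2646) = (4/3)*(-50) - 1*(-2646) = -200/3 + 2646 = 7738/3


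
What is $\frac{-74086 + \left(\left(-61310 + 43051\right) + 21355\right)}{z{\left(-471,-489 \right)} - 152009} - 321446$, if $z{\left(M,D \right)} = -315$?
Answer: $- \frac{24481934757}{76162} \approx -3.2145 \cdot 10^{5}$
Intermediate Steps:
$\frac{-74086 + \left(\left(-61310 + 43051\right) + 21355\right)}{z{\left(-471,-489 \right)} - 152009} - 321446 = \frac{-74086 + \left(\left(-61310 + 43051\right) + 21355\right)}{-315 - 152009} - 321446 = \frac{-74086 + \left(-18259 + 21355\right)}{-152324} - 321446 = \left(-74086 + 3096\right) \left(- \frac{1}{152324}\right) - 321446 = \left(-70990\right) \left(- \frac{1}{152324}\right) - 321446 = \frac{35495}{76162} - 321446 = - \frac{24481934757}{76162}$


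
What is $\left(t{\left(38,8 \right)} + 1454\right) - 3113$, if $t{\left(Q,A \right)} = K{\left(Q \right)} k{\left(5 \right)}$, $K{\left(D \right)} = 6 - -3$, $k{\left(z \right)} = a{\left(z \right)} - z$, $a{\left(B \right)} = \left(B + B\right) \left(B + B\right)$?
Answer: $-804$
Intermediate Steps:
$a{\left(B \right)} = 4 B^{2}$ ($a{\left(B \right)} = 2 B 2 B = 4 B^{2}$)
$k{\left(z \right)} = - z + 4 z^{2}$ ($k{\left(z \right)} = 4 z^{2} - z = - z + 4 z^{2}$)
$K{\left(D \right)} = 9$ ($K{\left(D \right)} = 6 + 3 = 9$)
$t{\left(Q,A \right)} = 855$ ($t{\left(Q,A \right)} = 9 \cdot 5 \left(-1 + 4 \cdot 5\right) = 9 \cdot 5 \left(-1 + 20\right) = 9 \cdot 5 \cdot 19 = 9 \cdot 95 = 855$)
$\left(t{\left(38,8 \right)} + 1454\right) - 3113 = \left(855 + 1454\right) - 3113 = 2309 - 3113 = -804$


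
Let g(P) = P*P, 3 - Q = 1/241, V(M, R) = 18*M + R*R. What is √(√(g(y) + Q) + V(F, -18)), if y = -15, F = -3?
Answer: √(15681870 + 241*√13242227)/241 ≈ 16.885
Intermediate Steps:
V(M, R) = R² + 18*M (V(M, R) = 18*M + R² = R² + 18*M)
Q = 722/241 (Q = 3 - 1/241 = 722/241 ≈ 2.9958)
g(P) = P²
√(√(g(y) + Q) + V(F, -18)) = √(√((-15)² + 722/241) + ((-18)² + 18*(-3))) = √(√(225 + 722/241) + (324 - 54)) = √(√(54947/241) + 270) = √(√13242227/241 + 270) = √(270 + √13242227/241)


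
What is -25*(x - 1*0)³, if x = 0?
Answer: 0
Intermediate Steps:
-25*(x - 1*0)³ = -25*(0 - 1*0)³ = -25*(0 + 0)³ = -25*0³ = -25*0 = 0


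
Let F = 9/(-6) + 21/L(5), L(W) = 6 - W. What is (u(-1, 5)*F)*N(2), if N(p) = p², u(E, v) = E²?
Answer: 78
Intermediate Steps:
F = 39/2 (F = 9/(-6) + 21/(6 - 1*5) = 9*(-⅙) + 21/(6 - 5) = -3/2 + 21/1 = -3/2 + 21*1 = -3/2 + 21 = 39/2 ≈ 19.500)
(u(-1, 5)*F)*N(2) = ((-1)²*(39/2))*2² = (1*(39/2))*4 = (39/2)*4 = 78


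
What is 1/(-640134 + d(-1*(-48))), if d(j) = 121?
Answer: -1/640013 ≈ -1.5625e-6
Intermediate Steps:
1/(-640134 + d(-1*(-48))) = 1/(-640134 + 121) = 1/(-640013) = -1/640013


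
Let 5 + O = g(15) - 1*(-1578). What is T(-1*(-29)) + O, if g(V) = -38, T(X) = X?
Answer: 1564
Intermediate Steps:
O = 1535 (O = -5 + (-38 - 1*(-1578)) = -5 + (-38 + 1578) = -5 + 1540 = 1535)
T(-1*(-29)) + O = -1*(-29) + 1535 = 29 + 1535 = 1564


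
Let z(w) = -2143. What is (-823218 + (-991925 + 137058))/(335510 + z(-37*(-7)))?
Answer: -1678085/333367 ≈ -5.0337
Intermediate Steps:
(-823218 + (-991925 + 137058))/(335510 + z(-37*(-7))) = (-823218 + (-991925 + 137058))/(335510 - 2143) = (-823218 - 854867)/333367 = -1678085*1/333367 = -1678085/333367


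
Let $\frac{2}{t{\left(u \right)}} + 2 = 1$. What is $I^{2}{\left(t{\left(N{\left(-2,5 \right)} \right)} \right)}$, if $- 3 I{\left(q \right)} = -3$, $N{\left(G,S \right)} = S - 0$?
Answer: $1$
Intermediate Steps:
$N{\left(G,S \right)} = S$ ($N{\left(G,S \right)} = S + 0 = S$)
$t{\left(u \right)} = -2$ ($t{\left(u \right)} = \frac{2}{-2 + 1} = \frac{2}{-1} = 2 \left(-1\right) = -2$)
$I{\left(q \right)} = 1$ ($I{\left(q \right)} = \left(- \frac{1}{3}\right) \left(-3\right) = 1$)
$I^{2}{\left(t{\left(N{\left(-2,5 \right)} \right)} \right)} = 1^{2} = 1$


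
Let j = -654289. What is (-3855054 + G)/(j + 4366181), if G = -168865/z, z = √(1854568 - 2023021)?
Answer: -1927527/1855946 + 168865*I*√18717/208426447692 ≈ -1.0386 + 0.00011084*I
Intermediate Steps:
z = 3*I*√18717 (z = √(-168453) = 3*I*√18717 ≈ 410.43*I)
G = 168865*I*√18717/56151 (G = -168865*(-I*√18717/56151) = -(-168865)*I*√18717/56151 = 168865*I*√18717/56151 ≈ 411.43*I)
(-3855054 + G)/(j + 4366181) = (-3855054 + 168865*I*√18717/56151)/(-654289 + 4366181) = (-3855054 + 168865*I*√18717/56151)/3711892 = (-3855054 + 168865*I*√18717/56151)*(1/3711892) = -1927527/1855946 + 168865*I*√18717/208426447692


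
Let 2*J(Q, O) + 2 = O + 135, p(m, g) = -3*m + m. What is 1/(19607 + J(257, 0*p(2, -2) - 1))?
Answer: 1/19673 ≈ 5.0831e-5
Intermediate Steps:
p(m, g) = -2*m
J(Q, O) = 133/2 + O/2 (J(Q, O) = -1 + (O + 135)/2 = -1 + (135 + O)/2 = -1 + (135/2 + O/2) = 133/2 + O/2)
1/(19607 + J(257, 0*p(2, -2) - 1)) = 1/(19607 + (133/2 + (0*(-2*2) - 1)/2)) = 1/(19607 + (133/2 + (0*(-4) - 1)/2)) = 1/(19607 + (133/2 + (0 - 1)/2)) = 1/(19607 + (133/2 + (½)*(-1))) = 1/(19607 + (133/2 - ½)) = 1/(19607 + 66) = 1/19673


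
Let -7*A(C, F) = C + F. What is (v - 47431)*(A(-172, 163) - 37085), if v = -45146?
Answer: 24031693122/7 ≈ 3.4331e+9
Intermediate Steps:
A(C, F) = -C/7 - F/7 (A(C, F) = -(C + F)/7 = -C/7 - F/7)
(v - 47431)*(A(-172, 163) - 37085) = (-45146 - 47431)*((-⅐*(-172) - ⅐*163) - 37085) = -92577*((172/7 - 163/7) - 37085) = -92577*(9/7 - 37085) = -92577*(-259586/7) = 24031693122/7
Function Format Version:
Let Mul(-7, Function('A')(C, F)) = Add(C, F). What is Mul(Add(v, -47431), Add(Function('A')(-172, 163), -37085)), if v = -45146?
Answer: Rational(24031693122, 7) ≈ 3.4331e+9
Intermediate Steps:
Function('A')(C, F) = Add(Mul(Rational(-1, 7), C), Mul(Rational(-1, 7), F)) (Function('A')(C, F) = Mul(Rational(-1, 7), Add(C, F)) = Add(Mul(Rational(-1, 7), C), Mul(Rational(-1, 7), F)))
Mul(Add(v, -47431), Add(Function('A')(-172, 163), -37085)) = Mul(Add(-45146, -47431), Add(Add(Mul(Rational(-1, 7), -172), Mul(Rational(-1, 7), 163)), -37085)) = Mul(-92577, Add(Add(Rational(172, 7), Rational(-163, 7)), -37085)) = Mul(-92577, Add(Rational(9, 7), -37085)) = Mul(-92577, Rational(-259586, 7)) = Rational(24031693122, 7)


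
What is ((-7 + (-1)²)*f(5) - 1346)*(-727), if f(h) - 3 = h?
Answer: 1013438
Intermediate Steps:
f(h) = 3 + h
((-7 + (-1)²)*f(5) - 1346)*(-727) = ((-7 + (-1)²)*(3 + 5) - 1346)*(-727) = ((-7 + 1)*8 - 1346)*(-727) = (-6*8 - 1346)*(-727) = (-48 - 1346)*(-727) = -1394*(-727) = 1013438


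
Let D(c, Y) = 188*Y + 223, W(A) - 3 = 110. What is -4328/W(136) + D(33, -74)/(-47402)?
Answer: -203608999/5356426 ≈ -38.012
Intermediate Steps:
W(A) = 113 (W(A) = 3 + 110 = 113)
D(c, Y) = 223 + 188*Y
-4328/W(136) + D(33, -74)/(-47402) = -4328/113 + (223 + 188*(-74))/(-47402) = -4328*1/113 + (223 - 13912)*(-1/47402) = -4328/113 - 13689*(-1/47402) = -4328/113 + 13689/47402 = -203608999/5356426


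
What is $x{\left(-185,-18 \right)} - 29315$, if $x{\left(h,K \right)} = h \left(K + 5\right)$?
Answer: $-26910$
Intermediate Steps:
$x{\left(h,K \right)} = h \left(5 + K\right)$
$x{\left(-185,-18 \right)} - 29315 = - 185 \left(5 - 18\right) - 29315 = \left(-185\right) \left(-13\right) - 29315 = 2405 - 29315 = -26910$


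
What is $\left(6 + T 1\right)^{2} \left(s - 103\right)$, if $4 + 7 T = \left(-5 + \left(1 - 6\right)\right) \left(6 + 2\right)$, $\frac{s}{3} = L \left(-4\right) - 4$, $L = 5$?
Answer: $-6300$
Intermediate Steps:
$s = -72$ ($s = 3 \left(5 \left(-4\right) - 4\right) = 3 \left(-20 - 4\right) = 3 \left(-24\right) = -72$)
$T = -12$ ($T = - \frac{4}{7} + \frac{\left(-5 + \left(1 - 6\right)\right) \left(6 + 2\right)}{7} = - \frac{4}{7} + \frac{\left(-5 + \left(1 - 6\right)\right) 8}{7} = - \frac{4}{7} + \frac{\left(-5 - 5\right) 8}{7} = - \frac{4}{7} + \frac{\left(-10\right) 8}{7} = - \frac{4}{7} + \frac{1}{7} \left(-80\right) = - \frac{4}{7} - \frac{80}{7} = -12$)
$\left(6 + T 1\right)^{2} \left(s - 103\right) = \left(6 - 12\right)^{2} \left(-72 - 103\right) = \left(6 - 12\right)^{2} \left(-175\right) = \left(-6\right)^{2} \left(-175\right) = 36 \left(-175\right) = -6300$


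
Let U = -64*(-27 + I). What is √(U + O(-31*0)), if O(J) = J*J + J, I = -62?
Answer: 8*√89 ≈ 75.472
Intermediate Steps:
U = 5696 (U = -64*(-27 - 62) = -64*(-89) = 5696)
O(J) = J + J² (O(J) = J² + J = J + J²)
√(U + O(-31*0)) = √(5696 + (-31*0)*(1 - 31*0)) = √(5696 + 0*(1 + 0)) = √(5696 + 0*1) = √(5696 + 0) = √5696 = 8*√89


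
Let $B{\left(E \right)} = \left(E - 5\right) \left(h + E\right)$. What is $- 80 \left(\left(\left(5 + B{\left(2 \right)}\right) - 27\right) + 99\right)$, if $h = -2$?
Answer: $-6160$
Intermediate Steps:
$B{\left(E \right)} = \left(-5 + E\right) \left(-2 + E\right)$ ($B{\left(E \right)} = \left(E - 5\right) \left(-2 + E\right) = \left(-5 + E\right) \left(-2 + E\right)$)
$- 80 \left(\left(\left(5 + B{\left(2 \right)}\right) - 27\right) + 99\right) = - 80 \left(\left(\left(5 + \left(10 + 2^{2} - 14\right)\right) - 27\right) + 99\right) = - 80 \left(\left(\left(5 + \left(10 + 4 - 14\right)\right) - 27\right) + 99\right) = - 80 \left(\left(\left(5 + 0\right) - 27\right) + 99\right) = - 80 \left(\left(5 - 27\right) + 99\right) = - 80 \left(-22 + 99\right) = \left(-80\right) 77 = -6160$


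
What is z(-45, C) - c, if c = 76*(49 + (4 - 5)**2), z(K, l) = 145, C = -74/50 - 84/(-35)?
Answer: -3655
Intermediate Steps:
C = 23/25 (C = -74*1/50 - 84*(-1/35) = -37/25 + 12/5 = 23/25 ≈ 0.92000)
c = 3800 (c = 76*(49 + (-1)**2) = 76*(49 + 1) = 76*50 = 3800)
z(-45, C) - c = 145 - 1*3800 = 145 - 3800 = -3655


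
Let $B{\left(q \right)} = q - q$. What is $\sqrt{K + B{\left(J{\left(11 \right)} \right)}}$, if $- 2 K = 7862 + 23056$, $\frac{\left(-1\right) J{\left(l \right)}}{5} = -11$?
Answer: $i \sqrt{15459} \approx 124.33 i$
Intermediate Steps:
$J{\left(l \right)} = 55$ ($J{\left(l \right)} = \left(-5\right) \left(-11\right) = 55$)
$K = -15459$ ($K = - \frac{7862 + 23056}{2} = \left(- \frac{1}{2}\right) 30918 = -15459$)
$B{\left(q \right)} = 0$
$\sqrt{K + B{\left(J{\left(11 \right)} \right)}} = \sqrt{-15459 + 0} = \sqrt{-15459} = i \sqrt{15459}$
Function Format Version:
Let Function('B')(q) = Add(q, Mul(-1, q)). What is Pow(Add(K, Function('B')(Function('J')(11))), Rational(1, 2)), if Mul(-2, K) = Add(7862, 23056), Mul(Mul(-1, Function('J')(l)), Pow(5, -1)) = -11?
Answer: Mul(I, Pow(15459, Rational(1, 2))) ≈ Mul(124.33, I)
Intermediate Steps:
Function('J')(l) = 55 (Function('J')(l) = Mul(-5, -11) = 55)
K = -15459 (K = Mul(Rational(-1, 2), Add(7862, 23056)) = Mul(Rational(-1, 2), 30918) = -15459)
Function('B')(q) = 0
Pow(Add(K, Function('B')(Function('J')(11))), Rational(1, 2)) = Pow(Add(-15459, 0), Rational(1, 2)) = Pow(-15459, Rational(1, 2)) = Mul(I, Pow(15459, Rational(1, 2)))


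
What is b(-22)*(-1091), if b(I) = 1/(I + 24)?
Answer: -1091/2 ≈ -545.50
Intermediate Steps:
b(I) = 1/(24 + I)
b(-22)*(-1091) = -1091/(24 - 22) = -1091/2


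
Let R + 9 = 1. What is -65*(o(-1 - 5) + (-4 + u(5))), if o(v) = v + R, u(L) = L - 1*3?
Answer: 1040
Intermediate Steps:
R = -8 (R = -9 + 1 = -8)
u(L) = -3 + L (u(L) = L - 3 = -3 + L)
o(v) = -8 + v (o(v) = v - 8 = -8 + v)
-65*(o(-1 - 5) + (-4 + u(5))) = -65*((-8 + (-1 - 5)) + (-4 + (-3 + 5))) = -65*((-8 - 6) + (-4 + 2)) = -65*(-14 - 2) = -65*(-16) = 1040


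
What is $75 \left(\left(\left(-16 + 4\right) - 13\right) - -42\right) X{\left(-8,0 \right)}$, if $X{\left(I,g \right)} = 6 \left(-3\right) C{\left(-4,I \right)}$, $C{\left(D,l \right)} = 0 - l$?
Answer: $-183600$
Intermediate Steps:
$C{\left(D,l \right)} = - l$
$X{\left(I,g \right)} = 18 I$ ($X{\left(I,g \right)} = 6 \left(-3\right) \left(- I\right) = - 18 \left(- I\right) = 18 I$)
$75 \left(\left(\left(-16 + 4\right) - 13\right) - -42\right) X{\left(-8,0 \right)} = 75 \left(\left(\left(-16 + 4\right) - 13\right) - -42\right) 18 \left(-8\right) = 75 \left(\left(-12 - 13\right) + 42\right) \left(-144\right) = 75 \left(-25 + 42\right) \left(-144\right) = 75 \cdot 17 \left(-144\right) = 1275 \left(-144\right) = -183600$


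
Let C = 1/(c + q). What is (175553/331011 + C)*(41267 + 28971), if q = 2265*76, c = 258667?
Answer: 5312085350303116/142601855877 ≈ 37251.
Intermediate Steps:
q = 172140
C = 1/430807 (C = 1/(258667 + 172140) = 1/430807 ≈ 2.3212e-6)
(175553/331011 + C)*(41267 + 28971) = (175553/331011 + 1/430807)*(41267 + 28971) = (175553*(1/331011) + 1/430807)*70238 = (175553/331011 + 1/430807)*70238 = (75629792282/142601855877)*70238 = 5312085350303116/142601855877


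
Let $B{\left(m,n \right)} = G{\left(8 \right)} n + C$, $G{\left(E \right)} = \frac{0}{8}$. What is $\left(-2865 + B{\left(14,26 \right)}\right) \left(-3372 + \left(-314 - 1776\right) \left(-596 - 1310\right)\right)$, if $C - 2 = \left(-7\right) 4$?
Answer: $-11506665688$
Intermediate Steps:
$G{\left(E \right)} = 0$ ($G{\left(E \right)} = 0 \cdot \frac{1}{8} = 0$)
$C = -26$ ($C = 2 - 28 = -26$)
$B{\left(m,n \right)} = -26$ ($B{\left(m,n \right)} = 0 n - 26 = 0 - 26 = -26$)
$\left(-2865 + B{\left(14,26 \right)}\right) \left(-3372 + \left(-314 - 1776\right) \left(-596 - 1310\right)\right) = \left(-2865 - 26\right) \left(-3372 + \left(-314 - 1776\right) \left(-596 - 1310\right)\right) = - 2891 \left(-3372 - -3983540\right) = - 2891 \left(-3372 + 3983540\right) = \left(-2891\right) 3980168 = -11506665688$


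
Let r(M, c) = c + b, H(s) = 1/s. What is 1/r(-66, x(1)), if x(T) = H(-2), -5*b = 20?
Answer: -2/9 ≈ -0.22222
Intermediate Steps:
b = -4 (b = -⅕*20 = -4)
x(T) = -½ (x(T) = 1/(-2) = -½)
r(M, c) = -4 + c (r(M, c) = c - 4 = -4 + c)
1/r(-66, x(1)) = 1/(-4 - ½) = 1/(-9/2) = -2/9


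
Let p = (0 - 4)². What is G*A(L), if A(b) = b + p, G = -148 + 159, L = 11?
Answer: 297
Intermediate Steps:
p = 16 (p = (-4)² = 16)
G = 11
A(b) = 16 + b (A(b) = b + 16 = 16 + b)
G*A(L) = 11*(16 + 11) = 11*27 = 297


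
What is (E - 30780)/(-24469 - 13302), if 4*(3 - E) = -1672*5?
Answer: 28687/37771 ≈ 0.75950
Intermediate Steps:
E = 2093 (E = 3 - (-418)*5 = 3 - ¼*(-8360) = 3 + 2090 = 2093)
(E - 30780)/(-24469 - 13302) = (2093 - 30780)/(-24469 - 13302) = -28687/(-37771) = -28687*(-1/37771) = 28687/37771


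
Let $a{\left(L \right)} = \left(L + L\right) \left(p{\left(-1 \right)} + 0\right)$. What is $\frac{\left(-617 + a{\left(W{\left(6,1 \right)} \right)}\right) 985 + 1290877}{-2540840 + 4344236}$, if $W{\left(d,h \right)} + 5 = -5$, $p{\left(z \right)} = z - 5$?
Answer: $\frac{28619}{64407} \approx 0.44435$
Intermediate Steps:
$p{\left(z \right)} = -5 + z$
$W{\left(d,h \right)} = -10$ ($W{\left(d,h \right)} = -5 - 5 = -10$)
$a{\left(L \right)} = - 12 L$ ($a{\left(L \right)} = \left(L + L\right) \left(\left(-5 - 1\right) + 0\right) = 2 L \left(-6 + 0\right) = 2 L \left(-6\right) = - 12 L$)
$\frac{\left(-617 + a{\left(W{\left(6,1 \right)} \right)}\right) 985 + 1290877}{-2540840 + 4344236} = \frac{\left(-617 - -120\right) 985 + 1290877}{-2540840 + 4344236} = \frac{\left(-617 + 120\right) 985 + 1290877}{1803396} = \left(\left(-497\right) 985 + 1290877\right) \frac{1}{1803396} = \left(-489545 + 1290877\right) \frac{1}{1803396} = 801332 \cdot \frac{1}{1803396} = \frac{28619}{64407}$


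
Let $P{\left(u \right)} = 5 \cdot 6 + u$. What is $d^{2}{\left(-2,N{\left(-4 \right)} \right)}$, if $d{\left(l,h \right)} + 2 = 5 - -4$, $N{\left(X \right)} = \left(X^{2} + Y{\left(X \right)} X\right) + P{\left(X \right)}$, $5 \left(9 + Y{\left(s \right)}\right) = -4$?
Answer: $49$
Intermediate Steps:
$Y{\left(s \right)} = - \frac{49}{5}$ ($Y{\left(s \right)} = -9 + \frac{1}{5} \left(-4\right) = -9 - \frac{4}{5} = - \frac{49}{5}$)
$P{\left(u \right)} = 30 + u$
$N{\left(X \right)} = 30 + X^{2} - \frac{44 X}{5}$ ($N{\left(X \right)} = \left(X^{2} - \frac{49 X}{5}\right) + \left(30 + X\right) = 30 + X^{2} - \frac{44 X}{5}$)
$d{\left(l,h \right)} = 7$ ($d{\left(l,h \right)} = -2 + \left(5 - -4\right) = -2 + \left(5 + 4\right) = -2 + 9 = 7$)
$d^{2}{\left(-2,N{\left(-4 \right)} \right)} = 7^{2} = 49$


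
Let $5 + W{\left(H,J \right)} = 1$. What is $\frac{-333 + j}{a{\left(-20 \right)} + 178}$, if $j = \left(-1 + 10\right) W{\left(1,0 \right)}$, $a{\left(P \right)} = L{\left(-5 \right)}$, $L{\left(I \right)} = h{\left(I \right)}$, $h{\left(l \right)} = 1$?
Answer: $- \frac{369}{179} \approx -2.0615$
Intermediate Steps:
$W{\left(H,J \right)} = -4$ ($W{\left(H,J \right)} = -5 + 1 = -4$)
$L{\left(I \right)} = 1$
$a{\left(P \right)} = 1$
$j = -36$ ($j = \left(-1 + 10\right) \left(-4\right) = 9 \left(-4\right) = -36$)
$\frac{-333 + j}{a{\left(-20 \right)} + 178} = \frac{-333 - 36}{1 + 178} = - \frac{369}{179}$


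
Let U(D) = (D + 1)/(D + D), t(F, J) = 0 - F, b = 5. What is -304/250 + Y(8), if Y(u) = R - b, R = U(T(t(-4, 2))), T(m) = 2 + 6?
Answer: -11307/2000 ≈ -5.6535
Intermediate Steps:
t(F, J) = -F
T(m) = 8
U(D) = (1 + D)/(2*D) (U(D) = (1 + D)/((2*D)) = (1 + D)*(1/(2*D)) = (1 + D)/(2*D))
R = 9/16 (R = (½)*(1 + 8)/8 = (½)*(⅛)*9 = 9/16 ≈ 0.56250)
Y(u) = -71/16 (Y(u) = 9/16 - 1*5 = 9/16 - 5 = -71/16)
-304/250 + Y(8) = -304/250 - 71/16 = -304*1/250 - 71/16 = -152/125 - 71/16 = -11307/2000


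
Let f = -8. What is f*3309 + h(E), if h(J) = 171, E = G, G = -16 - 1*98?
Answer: -26301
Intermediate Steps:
G = -114 (G = -16 - 98 = -114)
E = -114
f*3309 + h(E) = -8*3309 + 171 = -26472 + 171 = -26301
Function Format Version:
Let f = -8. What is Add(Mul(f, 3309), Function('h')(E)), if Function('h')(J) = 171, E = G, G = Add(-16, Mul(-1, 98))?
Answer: -26301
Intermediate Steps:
G = -114 (G = Add(-16, -98) = -114)
E = -114
Add(Mul(f, 3309), Function('h')(E)) = Add(Mul(-8, 3309), 171) = Add(-26472, 171) = -26301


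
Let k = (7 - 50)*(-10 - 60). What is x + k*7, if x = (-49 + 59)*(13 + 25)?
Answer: 21450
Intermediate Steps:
x = 380 (x = 10*38 = 380)
k = 3010 (k = -43*(-70) = 3010)
x + k*7 = 380 + 3010*7 = 380 + 21070 = 21450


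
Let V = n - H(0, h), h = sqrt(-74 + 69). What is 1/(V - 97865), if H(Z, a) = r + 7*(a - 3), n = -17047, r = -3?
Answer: I/(-114888*I + 7*sqrt(5)) ≈ -8.7041e-6 + 1.1859e-9*I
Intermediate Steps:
h = I*sqrt(5) (h = sqrt(-5) = I*sqrt(5) ≈ 2.2361*I)
H(Z, a) = -24 + 7*a (H(Z, a) = -3 + 7*(a - 3) = -3 + 7*(-3 + a) = -3 + (-21 + 7*a) = -24 + 7*a)
V = -17023 - 7*I*sqrt(5) (V = -17047 - (-24 + 7*(I*sqrt(5))) = -17047 - (-24 + 7*I*sqrt(5)) = -17047 + (24 - 7*I*sqrt(5)) = -17023 - 7*I*sqrt(5) ≈ -17023.0 - 15.652*I)
1/(V - 97865) = 1/((-17023 - 7*I*sqrt(5)) - 97865) = 1/(-114888 - 7*I*sqrt(5))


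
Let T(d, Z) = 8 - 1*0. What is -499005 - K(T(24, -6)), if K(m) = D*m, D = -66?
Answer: -498477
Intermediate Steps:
T(d, Z) = 8 (T(d, Z) = 8 + 0 = 8)
K(m) = -66*m
-499005 - K(T(24, -6)) = -499005 - (-66)*8 = -499005 - 1*(-528) = -499005 + 528 = -498477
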